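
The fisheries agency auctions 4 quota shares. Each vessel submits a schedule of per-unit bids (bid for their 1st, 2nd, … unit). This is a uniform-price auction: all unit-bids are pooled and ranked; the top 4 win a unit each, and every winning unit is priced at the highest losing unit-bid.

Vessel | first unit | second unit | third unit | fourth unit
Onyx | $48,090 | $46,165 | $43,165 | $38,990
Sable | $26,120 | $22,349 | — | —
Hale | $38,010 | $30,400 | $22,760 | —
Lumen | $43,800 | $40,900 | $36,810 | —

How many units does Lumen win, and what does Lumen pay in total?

All unit-bids, highest first — top 4: 48,090 (Onyx-1), 46,165 (Onyx-2), 43,800 (Lumen-1), 43,165 (Onyx-3)
The (k+1)-th unit-bid is $40,900.
Lumen wins 1 unit(s) at $40,900 each.

Lumen: 1 unit, pays $40,900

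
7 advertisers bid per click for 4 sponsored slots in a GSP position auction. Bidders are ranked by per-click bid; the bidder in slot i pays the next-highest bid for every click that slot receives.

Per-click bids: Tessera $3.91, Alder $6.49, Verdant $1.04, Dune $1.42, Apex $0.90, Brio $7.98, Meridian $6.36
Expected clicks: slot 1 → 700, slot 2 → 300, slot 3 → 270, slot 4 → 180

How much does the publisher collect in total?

Sorting advertisers: $7.98 (Brio) > $6.49 (Alder) > $6.36 (Meridian) > $3.91 (Tessera) > $1.42 (Dune) > …
Slot 1: Brio pays $6.49 × 700 = $4543.00
Slot 2: Alder pays $6.36 × 300 = $1908.00
Slot 3: Meridian pays $3.91 × 270 = $1055.70
Slot 4: Tessera pays $1.42 × 180 = $255.60
Total = $7762.30

Total revenue: $7762.30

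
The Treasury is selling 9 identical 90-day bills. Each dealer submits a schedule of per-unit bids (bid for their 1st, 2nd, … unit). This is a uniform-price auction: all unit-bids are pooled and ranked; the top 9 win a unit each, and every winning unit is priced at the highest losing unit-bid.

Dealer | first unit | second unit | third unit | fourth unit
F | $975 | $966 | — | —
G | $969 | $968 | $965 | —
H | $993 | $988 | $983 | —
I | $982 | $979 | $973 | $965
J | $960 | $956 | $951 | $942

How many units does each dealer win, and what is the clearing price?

F 1, G 2, H 3, I 3; clearing price $966

Merging the schedules and taking the best 9: 993 (H-1), 988 (H-2), 983 (H-3), 982 (I-1), 979 (I-2), 975 (F-1), 973 (I-3), 969 (G-1), 968 (G-2)
The (k+1)-th unit-bid is $966.
Allocation: F 1, G 2, H 3, I 3.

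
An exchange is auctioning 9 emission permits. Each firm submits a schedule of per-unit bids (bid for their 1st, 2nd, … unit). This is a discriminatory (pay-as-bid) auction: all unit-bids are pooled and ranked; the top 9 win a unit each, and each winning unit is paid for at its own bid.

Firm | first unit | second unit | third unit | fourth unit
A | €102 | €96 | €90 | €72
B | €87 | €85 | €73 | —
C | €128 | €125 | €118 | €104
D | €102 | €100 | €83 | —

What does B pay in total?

B pays €0

Merging the schedules and taking the best 9: 128 (C-1), 125 (C-2), 118 (C-3), 104 (C-4), 102 (A-1), 102 (D-1), 100 (D-2), 96 (A-2), 90 (A-3)
Next rejected bid: €87 (not a price — pay-as-bid).
B wins no units.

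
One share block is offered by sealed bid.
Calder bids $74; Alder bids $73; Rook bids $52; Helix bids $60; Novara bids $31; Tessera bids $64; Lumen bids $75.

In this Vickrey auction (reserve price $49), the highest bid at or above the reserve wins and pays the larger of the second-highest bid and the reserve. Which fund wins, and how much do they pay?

Lumen pays $74

Bids in order: 75 (Lumen) > 74 (Calder) > 73 (Alder) > 64 (Tessera) > 60 (Helix) > 52 (Rook) > …
Highest eligible bid: Lumen at $75.
max(second-highest $74, reserve $49) = $74; the reserve does not bind.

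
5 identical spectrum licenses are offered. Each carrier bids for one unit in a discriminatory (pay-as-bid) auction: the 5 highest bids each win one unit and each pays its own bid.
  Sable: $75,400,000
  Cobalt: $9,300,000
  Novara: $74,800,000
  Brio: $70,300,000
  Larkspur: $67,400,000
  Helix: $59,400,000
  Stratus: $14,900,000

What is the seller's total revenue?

Total revenue: $347,300,000

Bids ranked high→low: 75,400,000 (Sable), 74,800,000 (Novara), 70,300,000 (Brio), 67,400,000 (Larkspur), 59,400,000 (Helix), 14,900,000 (Stratus), 9,300,000 (Cobalt)
Winners (5 units): Sable, Novara, Brio, Larkspur, Helix.
Total revenue = 75,400,000 + 74,800,000 + 70,300,000 + 67,400,000 + 59,400,000 = $347,300,000.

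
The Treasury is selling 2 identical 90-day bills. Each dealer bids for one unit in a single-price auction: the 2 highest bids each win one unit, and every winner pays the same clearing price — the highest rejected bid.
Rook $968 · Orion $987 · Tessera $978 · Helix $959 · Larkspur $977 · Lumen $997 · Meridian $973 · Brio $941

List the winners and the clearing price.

Bids ranked high→low: 997 (Lumen), 987 (Orion), 978 (Tessera), 977 (Larkspur), …
The 2 highest are Lumen, Orion.
Highest unsuccessful bid: $978 → clearing price.

Lumen, Orion; each pays $978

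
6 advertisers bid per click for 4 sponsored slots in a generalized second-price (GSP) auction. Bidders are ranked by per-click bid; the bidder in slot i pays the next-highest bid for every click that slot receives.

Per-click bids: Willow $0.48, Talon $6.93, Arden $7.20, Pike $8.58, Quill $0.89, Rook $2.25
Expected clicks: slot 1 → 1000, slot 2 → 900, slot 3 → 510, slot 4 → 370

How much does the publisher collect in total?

Total revenue: $14913.80

Ranked by bid: $8.58 (Pike) > $7.20 (Arden) > $6.93 (Talon) > $2.25 (Rook) > $0.89 (Quill) > …
Slot 1: Pike pays $7.20 × 1000 = $7200.00
Slot 2: Arden pays $6.93 × 900 = $6237.00
Slot 3: Talon pays $2.25 × 510 = $1147.50
Slot 4: Rook pays $0.89 × 370 = $329.30
Total = $14913.80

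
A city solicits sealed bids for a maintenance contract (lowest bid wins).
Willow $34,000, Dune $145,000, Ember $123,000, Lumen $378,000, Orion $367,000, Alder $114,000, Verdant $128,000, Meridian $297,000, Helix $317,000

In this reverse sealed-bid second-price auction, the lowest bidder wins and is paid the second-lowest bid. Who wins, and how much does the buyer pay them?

Willow is paid $114,000

Rule: the lowest bidder wins and is paid the second-lowest bid.
Bids ranked: 34,000 (Willow) < 114,000 (Alder) < 123,000 (Ember) < 128,000 (Verdant) < 145,000 (Dune) < 297,000 (Meridian) < …
Willow is lowest; is paid the second-lowest bid, $114,000.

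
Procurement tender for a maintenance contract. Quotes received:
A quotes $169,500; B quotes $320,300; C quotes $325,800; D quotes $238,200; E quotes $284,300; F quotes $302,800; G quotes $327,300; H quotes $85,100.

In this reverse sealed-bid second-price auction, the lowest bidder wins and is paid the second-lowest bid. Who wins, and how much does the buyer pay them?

H is paid $169,500

Sorting bids: 85,100 (H) < 169,500 (A) < 238,200 (D) < 284,300 (E) < 302,800 (F) < 320,300 (B) < …
H is lowest; is paid the second-lowest bid, $169,500.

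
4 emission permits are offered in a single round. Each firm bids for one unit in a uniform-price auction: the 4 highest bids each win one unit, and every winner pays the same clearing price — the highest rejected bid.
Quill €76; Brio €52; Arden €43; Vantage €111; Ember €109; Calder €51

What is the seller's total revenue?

Total revenue: €204

Sorting: 111 (Vantage), 109 (Ember), 76 (Quill), 52 (Brio), 51 (Calder), 43 (Arden)
The 4 highest are Vantage, Ember, Quill, Brio.
Clearing price = highest rejected bid = €51.
Total revenue = 4 × €51 = €204.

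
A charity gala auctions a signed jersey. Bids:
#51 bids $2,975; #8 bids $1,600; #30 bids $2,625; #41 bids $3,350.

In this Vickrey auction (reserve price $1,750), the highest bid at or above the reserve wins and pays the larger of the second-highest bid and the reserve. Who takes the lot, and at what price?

#41 pays $2,975

Bids in order: 3,350 (#41) > 2,975 (#51) > 2,625 (#30) > 1,600 (#8)
#41 has the top bid at or above the reserve ($3,350).
max(second-highest $2,975, reserve $1,750) = $2,975; the reserve does not bind.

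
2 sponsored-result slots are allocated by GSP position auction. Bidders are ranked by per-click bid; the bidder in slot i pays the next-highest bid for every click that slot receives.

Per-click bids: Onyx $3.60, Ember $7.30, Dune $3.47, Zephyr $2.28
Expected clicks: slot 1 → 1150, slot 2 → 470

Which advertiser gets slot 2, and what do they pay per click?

Ranked by bid: $7.30 (Ember) > $3.60 (Onyx) > $3.47 (Dune) > …
Slot 2 goes to the second-ranked bidder, Onyx, who pays the next bid down: $3.47/click.

Onyx; $3.47 per click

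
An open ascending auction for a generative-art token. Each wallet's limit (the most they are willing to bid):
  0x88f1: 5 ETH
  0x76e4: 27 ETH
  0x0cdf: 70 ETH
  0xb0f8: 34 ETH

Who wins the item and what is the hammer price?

0x0cdf wins at 34 ETH

Ascending (English) auction: the price rises until one bidder remains; the winner pays the price at which the last rival dropped out.
Limits in order: 70 (0x0cdf) > 34 (0xb0f8) > 27 (0x76e4) > 5 (0x88f1)
Bidding ends when 0xb0f8 exits at 34 ETH; 0x0cdf takes it.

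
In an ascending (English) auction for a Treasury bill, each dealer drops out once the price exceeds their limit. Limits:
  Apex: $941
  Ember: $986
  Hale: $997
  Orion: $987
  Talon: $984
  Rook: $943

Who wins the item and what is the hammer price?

Rule: the price rises until one bidder remains; the winner pays the price at which the last rival dropped out.
Limits in order: 997 (Hale) > 987 (Orion) > 986 (Ember) > 984 (Talon) > 943 (Rook) > 941 (Apex)
Bidding ends when Orion exits at $987; Hale takes it.

Hale wins at $987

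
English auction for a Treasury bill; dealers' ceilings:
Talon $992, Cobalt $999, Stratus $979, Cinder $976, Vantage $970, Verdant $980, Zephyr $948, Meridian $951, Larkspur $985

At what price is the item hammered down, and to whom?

Cobalt wins at $992

Limits ranked: 999 (Cobalt) > 992 (Talon) > 985 (Larkspur) > 980 (Verdant) > 979 (Stratus) > 976 (Cinder) > …
Talon is the last rival to drop out, at $992; Cobalt remains and wins at that price.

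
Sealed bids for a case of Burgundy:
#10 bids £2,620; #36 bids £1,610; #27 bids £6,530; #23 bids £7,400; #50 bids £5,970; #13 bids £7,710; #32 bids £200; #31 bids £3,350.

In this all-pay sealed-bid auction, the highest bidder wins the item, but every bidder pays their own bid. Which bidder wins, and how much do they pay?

#13 pays £7,710

Bids ranked: 7,710 (#13) > 7,400 (#23) > 6,530 (#27) > 5,970 (#50) > 3,350 (#31) > 2,620 (#10) > …
#13 is highest and takes the item; every bidder forfeits their bid.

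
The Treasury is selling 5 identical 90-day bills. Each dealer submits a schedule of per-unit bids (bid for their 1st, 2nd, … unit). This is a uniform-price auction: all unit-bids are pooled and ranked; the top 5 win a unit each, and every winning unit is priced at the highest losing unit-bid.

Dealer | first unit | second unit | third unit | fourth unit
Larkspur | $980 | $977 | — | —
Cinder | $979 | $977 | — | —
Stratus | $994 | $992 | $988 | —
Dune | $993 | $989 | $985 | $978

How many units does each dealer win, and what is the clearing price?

All unit-bids, highest first — top 5: 994 (Stratus-1), 993 (Dune-1), 992 (Stratus-2), 989 (Dune-2), 988 (Stratus-3)
Highest rejected unit-bid = $985.
Allocation: Dune 2, Stratus 3.

Dune 2, Stratus 3; clearing price $985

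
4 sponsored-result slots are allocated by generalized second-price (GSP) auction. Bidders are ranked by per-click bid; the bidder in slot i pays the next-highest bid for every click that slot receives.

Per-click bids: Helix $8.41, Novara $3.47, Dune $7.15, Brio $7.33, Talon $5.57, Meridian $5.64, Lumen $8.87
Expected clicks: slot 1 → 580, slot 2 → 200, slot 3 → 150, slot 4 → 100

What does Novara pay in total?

Novara pays $0.00

Sorting advertisers: $8.87 (Lumen) > $8.41 (Helix) > $7.33 (Brio) > $7.15 (Dune) > $5.64 (Meridian) > …
Novara ranks below slot 4 → no slot, pays nothing.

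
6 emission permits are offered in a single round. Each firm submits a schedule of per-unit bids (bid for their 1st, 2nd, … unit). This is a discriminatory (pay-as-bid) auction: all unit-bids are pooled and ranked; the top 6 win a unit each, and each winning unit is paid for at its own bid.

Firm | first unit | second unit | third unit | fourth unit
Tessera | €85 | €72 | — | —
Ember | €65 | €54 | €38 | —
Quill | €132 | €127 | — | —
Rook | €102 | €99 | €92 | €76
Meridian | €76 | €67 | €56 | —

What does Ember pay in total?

Pooled unit-bids ranked (top 6): 132 (Quill-1), 127 (Quill-2), 102 (Rook-1), 99 (Rook-2), 92 (Rook-3), 85 (Tessera-1)
Next rejected bid: €76 (not a price — pay-as-bid).
Ember wins no units.

Ember pays €0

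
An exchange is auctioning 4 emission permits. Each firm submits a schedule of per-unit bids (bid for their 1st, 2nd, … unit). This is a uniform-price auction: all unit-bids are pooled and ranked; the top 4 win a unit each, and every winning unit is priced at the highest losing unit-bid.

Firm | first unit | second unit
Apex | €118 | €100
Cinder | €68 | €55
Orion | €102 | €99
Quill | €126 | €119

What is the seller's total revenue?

Total revenue: €400

Merging the schedules and taking the best 4: 126 (Quill-1), 119 (Quill-2), 118 (Apex-1), 102 (Orion-1)
Highest rejected unit-bid = €100.
Allocation: Apex 1, Orion 1, Quill 2. Every unit priced at €100.
Revenue = 4 × 100 = €400.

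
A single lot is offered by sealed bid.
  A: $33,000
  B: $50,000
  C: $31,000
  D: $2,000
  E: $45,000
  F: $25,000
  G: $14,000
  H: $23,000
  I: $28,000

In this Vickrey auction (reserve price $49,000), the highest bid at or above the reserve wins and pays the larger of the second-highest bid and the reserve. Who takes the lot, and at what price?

Rule: the highest bid at or above the reserve wins and pays the larger of the second-highest bid and the reserve.
Bids in order: 50,000 (B) > 45,000 (E) > 33,000 (A) > 31,000 (C) > 28,000 (I) > 25,000 (F) > …
B has the top bid at or above the reserve ($50,000).
Second-highest bid $45,000 is below the reserve $49,000, so the reserve binds → payment $49,000.

B pays $49,000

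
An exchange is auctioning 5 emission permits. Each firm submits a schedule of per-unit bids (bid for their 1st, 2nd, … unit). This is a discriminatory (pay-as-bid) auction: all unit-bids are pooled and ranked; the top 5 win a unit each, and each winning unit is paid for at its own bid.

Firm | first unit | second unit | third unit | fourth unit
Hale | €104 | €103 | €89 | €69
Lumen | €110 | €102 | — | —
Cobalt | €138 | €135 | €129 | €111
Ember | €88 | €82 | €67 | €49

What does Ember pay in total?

Pooled unit-bids ranked (top 5): 138 (Cobalt-1), 135 (Cobalt-2), 129 (Cobalt-3), 111 (Cobalt-4), 110 (Lumen-1)
Next rejected bid: €104 (not a price — pay-as-bid).
Ember wins no units.

Ember pays €0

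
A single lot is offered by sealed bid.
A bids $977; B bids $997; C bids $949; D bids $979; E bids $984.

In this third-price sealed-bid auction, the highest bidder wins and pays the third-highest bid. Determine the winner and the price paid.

B pays $979

Bids ranked: 997 (B) > 984 (E) > 979 (D) > 977 (A) > 949 (C)
B wins; payment is bid #3 in the ranking = $979.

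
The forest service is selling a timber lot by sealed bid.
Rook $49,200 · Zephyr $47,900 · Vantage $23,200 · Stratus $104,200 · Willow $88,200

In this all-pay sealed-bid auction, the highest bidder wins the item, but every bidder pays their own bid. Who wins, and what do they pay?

Stratus pays $104,200

Bids in order: 104,200 (Stratus) > 88,200 (Willow) > 49,200 (Rook) > 47,900 (Zephyr) > 23,200 (Vantage)
Stratus wins with the top bid; all bids are sunk regardless.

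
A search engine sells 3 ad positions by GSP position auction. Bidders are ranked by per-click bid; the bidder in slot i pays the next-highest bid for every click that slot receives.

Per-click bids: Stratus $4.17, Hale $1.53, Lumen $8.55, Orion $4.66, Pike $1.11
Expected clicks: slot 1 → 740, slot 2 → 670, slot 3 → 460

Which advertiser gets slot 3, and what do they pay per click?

Stratus; $1.53 per click

Sorting advertisers: $8.55 (Lumen) > $4.66 (Orion) > $4.17 (Stratus) > $1.53 (Hale) > …
Slot 3 goes to the third-ranked bidder, Stratus, who pays the next bid down: $1.53/click.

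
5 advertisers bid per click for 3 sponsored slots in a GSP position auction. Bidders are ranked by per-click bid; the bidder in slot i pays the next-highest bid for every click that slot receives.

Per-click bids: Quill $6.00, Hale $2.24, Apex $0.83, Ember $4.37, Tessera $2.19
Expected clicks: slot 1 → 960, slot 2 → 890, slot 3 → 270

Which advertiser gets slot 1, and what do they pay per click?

Ranked by bid: $6.00 (Quill) > $4.37 (Ember) > $2.24 (Hale) > $2.19 (Tessera) > …
Slot 1 goes to the first-ranked bidder, Quill, who pays the next bid down: $4.37/click.

Quill; $4.37 per click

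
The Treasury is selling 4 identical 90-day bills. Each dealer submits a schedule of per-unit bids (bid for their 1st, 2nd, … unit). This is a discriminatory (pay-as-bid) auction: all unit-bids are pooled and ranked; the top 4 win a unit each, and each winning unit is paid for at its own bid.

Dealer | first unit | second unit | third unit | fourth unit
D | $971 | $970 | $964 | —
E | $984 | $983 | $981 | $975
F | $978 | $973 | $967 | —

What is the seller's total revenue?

Merging the schedules and taking the best 4: 984 (E-1), 983 (E-2), 981 (E-3), 978 (F-1)
Next rejected bid: $975 (not a price — pay-as-bid).
Each winning unit pays its own bid.
Revenue = 984 + 983 + 981 + 978 = $3,926.

Total revenue: $3,926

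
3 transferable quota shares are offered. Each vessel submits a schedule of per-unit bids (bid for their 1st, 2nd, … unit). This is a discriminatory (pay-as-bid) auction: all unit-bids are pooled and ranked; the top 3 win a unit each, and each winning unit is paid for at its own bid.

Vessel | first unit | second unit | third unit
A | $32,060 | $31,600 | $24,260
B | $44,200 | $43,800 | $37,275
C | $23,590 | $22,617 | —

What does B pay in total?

All unit-bids, highest first — top 3: 44,200 (B-1), 43,800 (B-2), 37,275 (B-3)
Next rejected bid: $32,060 (not a price — pay-as-bid).
B's winning unit-bids: 44,200 + 43,800 + 37,275 = $125,275.

B pays $125,275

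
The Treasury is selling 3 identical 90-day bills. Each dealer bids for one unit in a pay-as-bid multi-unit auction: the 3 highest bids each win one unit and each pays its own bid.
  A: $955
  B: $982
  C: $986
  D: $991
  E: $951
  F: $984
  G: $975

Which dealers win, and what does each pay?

D $991, C $986, F $984

Bids ranked high→low: 991 (D), 986 (C), 984 (F), 982 (B), 975 (G), …
Winners (3 units): D, C, F.
Each winner pays its own bid: D $991, C $986, F $984.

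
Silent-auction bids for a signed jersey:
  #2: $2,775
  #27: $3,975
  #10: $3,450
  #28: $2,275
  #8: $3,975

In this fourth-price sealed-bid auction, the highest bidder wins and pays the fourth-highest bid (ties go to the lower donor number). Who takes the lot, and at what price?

#8 pays $2,775

Bids in order: 3,975 (#8) > 3,975 (#27) > 3,450 (#10) > 2,775 (#2) > 2,275 (#28)
Tie at $3,975 → #8 wins by tie-break.
#8 wins; payment is bid #4 in the ranking = $2,775.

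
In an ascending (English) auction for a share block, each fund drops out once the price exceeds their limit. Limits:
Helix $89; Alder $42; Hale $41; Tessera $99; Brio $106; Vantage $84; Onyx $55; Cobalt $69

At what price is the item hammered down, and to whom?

Ascending (English) auction: the price rises until one bidder remains; the winner pays the price at which the last rival dropped out.
Sorting limits: 106 (Brio) > 99 (Tessera) > 89 (Helix) > 84 (Vantage) > 69 (Cobalt) > 55 (Onyx) > …
Bidding ends when Tessera exits at $99; Brio takes it.

Brio wins at $99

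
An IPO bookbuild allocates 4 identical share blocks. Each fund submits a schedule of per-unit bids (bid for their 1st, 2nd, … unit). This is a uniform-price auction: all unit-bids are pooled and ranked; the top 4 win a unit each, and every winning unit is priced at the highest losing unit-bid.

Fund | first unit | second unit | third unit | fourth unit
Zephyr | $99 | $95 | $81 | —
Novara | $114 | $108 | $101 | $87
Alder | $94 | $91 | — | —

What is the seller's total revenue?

Merging the schedules and taking the best 4: 114 (Novara-1), 108 (Novara-2), 101 (Novara-3), 99 (Zephyr-1)
First bid not allocated: $95.
Allocation: Novara 3, Zephyr 1. Every unit priced at $95.
Revenue = 4 × 95 = $380.

Total revenue: $380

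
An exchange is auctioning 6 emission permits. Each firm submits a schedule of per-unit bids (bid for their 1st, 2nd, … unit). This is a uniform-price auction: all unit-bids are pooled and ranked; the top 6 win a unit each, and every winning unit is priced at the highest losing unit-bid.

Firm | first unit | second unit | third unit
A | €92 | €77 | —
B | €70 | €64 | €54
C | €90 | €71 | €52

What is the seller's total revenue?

Total revenue: €324

All unit-bids, highest first — top 6: 92 (A-1), 90 (C-1), 77 (A-2), 71 (C-2), 70 (B-1), 64 (B-2)
The (k+1)-th unit-bid is €54.
Allocation: A 2, B 2, C 2. Every unit priced at €54.
Revenue = 6 × 54 = €324.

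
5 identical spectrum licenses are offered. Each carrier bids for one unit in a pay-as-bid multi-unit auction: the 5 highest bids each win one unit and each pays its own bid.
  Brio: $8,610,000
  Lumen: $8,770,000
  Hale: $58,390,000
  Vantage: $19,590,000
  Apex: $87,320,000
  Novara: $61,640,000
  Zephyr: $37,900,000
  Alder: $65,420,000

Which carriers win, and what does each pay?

Sorting: 87,320,000 (Apex), 65,420,000 (Alder), 61,640,000 (Novara), 58,390,000 (Hale), 37,900,000 (Zephyr), 19,590,000 (Vantage), 8,770,000 (Lumen), …
The 5 highest are Apex, Alder, Novara, Hale, Zephyr.
Each winner pays its own bid: Apex $87,320,000, Alder $65,420,000, Novara $61,640,000, Hale $58,390,000, Zephyr $37,900,000.

Apex $87,320,000, Alder $65,420,000, Novara $61,640,000, Hale $58,390,000, Zephyr $37,900,000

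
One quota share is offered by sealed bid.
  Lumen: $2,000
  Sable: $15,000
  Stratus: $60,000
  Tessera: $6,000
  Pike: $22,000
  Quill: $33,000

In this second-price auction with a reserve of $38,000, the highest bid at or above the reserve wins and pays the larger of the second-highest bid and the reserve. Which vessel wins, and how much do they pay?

Stratus pays $38,000

Bids in order: 60,000 (Stratus) > 33,000 (Quill) > 22,000 (Pike) > 15,000 (Sable) > 6,000 (Tessera) > 2,000 (Lumen)
Highest eligible bid: Stratus at $60,000.
Second-highest bid $33,000 is below the reserve $38,000, so the reserve binds → payment $38,000.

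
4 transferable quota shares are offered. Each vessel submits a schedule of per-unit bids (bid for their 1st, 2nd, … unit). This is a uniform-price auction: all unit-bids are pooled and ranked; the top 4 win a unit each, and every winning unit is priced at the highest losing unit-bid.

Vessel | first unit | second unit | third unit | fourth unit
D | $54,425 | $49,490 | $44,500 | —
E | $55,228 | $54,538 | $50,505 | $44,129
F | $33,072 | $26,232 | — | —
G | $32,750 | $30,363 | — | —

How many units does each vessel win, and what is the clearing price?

D 1, E 3; clearing price $49,490

Merging the schedules and taking the best 4: 55,228 (E-1), 54,538 (E-2), 54,425 (D-1), 50,505 (E-3)
First bid not allocated: $49,490.
Allocation: D 1, E 3.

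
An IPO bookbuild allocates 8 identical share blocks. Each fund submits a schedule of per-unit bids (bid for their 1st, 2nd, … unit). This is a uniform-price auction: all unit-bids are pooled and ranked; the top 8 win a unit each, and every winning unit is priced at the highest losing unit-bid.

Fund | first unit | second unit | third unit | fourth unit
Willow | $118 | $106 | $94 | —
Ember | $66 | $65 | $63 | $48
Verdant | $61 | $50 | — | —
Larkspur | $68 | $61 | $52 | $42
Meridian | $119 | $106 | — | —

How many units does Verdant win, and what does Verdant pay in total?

Verdant: 0 units, pays $0

All unit-bids, highest first — top 8: 119 (Meridian-1), 118 (Willow-1), 106 (Willow-2), 106 (Meridian-2), 94 (Willow-3), 68 (Larkspur-1), 66 (Ember-1), 65 (Ember-2)
The (k+1)-th unit-bid is $63.
Verdant wins 0 unit(s) at $63 each.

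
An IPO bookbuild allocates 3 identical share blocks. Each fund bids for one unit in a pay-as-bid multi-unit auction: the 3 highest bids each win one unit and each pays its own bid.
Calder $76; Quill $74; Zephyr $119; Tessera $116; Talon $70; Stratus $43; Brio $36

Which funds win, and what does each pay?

Zephyr $119, Tessera $116, Calder $76

Ordering the bids: 119 (Zephyr), 116 (Tessera), 76 (Calder), 74 (Quill), 70 (Talon), …
Winners (3 units): Zephyr, Tessera, Calder.
Each winner pays its own bid: Zephyr $119, Tessera $116, Calder $76.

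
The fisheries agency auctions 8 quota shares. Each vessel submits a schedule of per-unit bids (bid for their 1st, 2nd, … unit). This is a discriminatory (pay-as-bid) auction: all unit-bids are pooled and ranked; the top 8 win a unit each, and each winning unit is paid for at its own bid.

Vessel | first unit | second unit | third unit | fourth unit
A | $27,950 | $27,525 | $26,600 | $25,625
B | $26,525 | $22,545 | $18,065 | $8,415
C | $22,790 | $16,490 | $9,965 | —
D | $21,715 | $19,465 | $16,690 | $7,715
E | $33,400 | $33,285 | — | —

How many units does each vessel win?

A 4, B 1, C 1, E 2

Pooled unit-bids ranked (top 8): 33,400 (E-1), 33,285 (E-2), 27,950 (A-1), 27,525 (A-2), 26,600 (A-3), 26,525 (B-1), 25,625 (A-4), 22,790 (C-1)
Next rejected bid: $22,545 (not a price — pay-as-bid).
Allocation: A 4, B 1, C 1, E 2.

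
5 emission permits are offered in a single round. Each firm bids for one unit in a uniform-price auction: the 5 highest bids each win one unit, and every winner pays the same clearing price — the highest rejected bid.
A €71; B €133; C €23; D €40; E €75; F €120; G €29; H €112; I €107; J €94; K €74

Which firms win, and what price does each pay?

B, F, H, I, J; each pays €75

Ordering the bids: 133 (B), 120 (F), 112 (H), 107 (I), 94 (J), 75 (E), 74 (K), …
Top 5: B, F, H, I, J.
Clearing price = highest rejected bid = €75.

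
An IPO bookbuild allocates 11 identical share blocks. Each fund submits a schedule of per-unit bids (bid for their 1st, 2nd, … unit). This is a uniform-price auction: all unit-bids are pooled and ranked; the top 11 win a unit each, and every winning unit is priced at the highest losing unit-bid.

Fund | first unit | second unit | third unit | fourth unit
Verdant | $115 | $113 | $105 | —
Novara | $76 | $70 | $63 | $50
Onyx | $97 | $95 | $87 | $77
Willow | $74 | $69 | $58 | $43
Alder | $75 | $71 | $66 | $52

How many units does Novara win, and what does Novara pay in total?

Merging the schedules and taking the best 11: 115 (Verdant-1), 113 (Verdant-2), 105 (Verdant-3), 97 (Onyx-1), 95 (Onyx-2), 87 (Onyx-3), 77 (Onyx-4), 76 (Novara-1), 75 (Alder-1), 74 (Willow-1), 71 (Alder-2)
Highest rejected unit-bid = $70.
Novara wins 1 unit(s) at $70 each.

Novara: 1 unit, pays $70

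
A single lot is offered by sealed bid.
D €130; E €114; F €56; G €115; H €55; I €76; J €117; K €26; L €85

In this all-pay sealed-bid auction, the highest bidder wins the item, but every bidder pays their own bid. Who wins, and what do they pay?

D pays €130

Bids in order: 130 (D) > 117 (J) > 115 (G) > 114 (E) > 85 (L) > 76 (I) > …
D wins with the top bid; all bids are sunk regardless.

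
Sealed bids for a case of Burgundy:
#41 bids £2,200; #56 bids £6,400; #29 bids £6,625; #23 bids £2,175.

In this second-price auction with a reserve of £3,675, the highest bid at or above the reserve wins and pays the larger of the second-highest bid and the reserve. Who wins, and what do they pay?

Bids in order: 6,625 (#29) > 6,400 (#56) > 2,200 (#41) > 2,175 (#23)
#29 has the top bid at or above the reserve (£6,625).
Second-highest bid £6,400 exceeds the reserve £3,675 → payment £6,400.

#29 pays £6,400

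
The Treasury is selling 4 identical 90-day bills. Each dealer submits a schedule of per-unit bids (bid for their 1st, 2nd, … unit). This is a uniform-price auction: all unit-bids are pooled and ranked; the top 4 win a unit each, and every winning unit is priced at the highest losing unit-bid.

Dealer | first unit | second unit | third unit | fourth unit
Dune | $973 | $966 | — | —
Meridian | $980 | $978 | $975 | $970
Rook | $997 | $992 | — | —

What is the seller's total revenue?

Total revenue: $3,900

Pooled unit-bids ranked (top 4): 997 (Rook-1), 992 (Rook-2), 980 (Meridian-1), 978 (Meridian-2)
Highest rejected unit-bid = $975.
Allocation: Meridian 2, Rook 2. Every unit priced at $975.
Revenue = 4 × 975 = $3,900.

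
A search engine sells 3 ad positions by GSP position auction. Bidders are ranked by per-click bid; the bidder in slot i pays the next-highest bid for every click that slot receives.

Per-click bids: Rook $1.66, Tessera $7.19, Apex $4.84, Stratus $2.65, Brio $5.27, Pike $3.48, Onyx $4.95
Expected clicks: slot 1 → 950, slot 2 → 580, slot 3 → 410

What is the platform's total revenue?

Ranked by bid: $7.19 (Tessera) > $5.27 (Brio) > $4.95 (Onyx) > $4.84 (Apex) > …
Slot 1: Tessera pays $5.27 × 950 = $5006.50
Slot 2: Brio pays $4.95 × 580 = $2871.00
Slot 3: Onyx pays $4.84 × 410 = $1984.40
Total = $9861.90

Total revenue: $9861.90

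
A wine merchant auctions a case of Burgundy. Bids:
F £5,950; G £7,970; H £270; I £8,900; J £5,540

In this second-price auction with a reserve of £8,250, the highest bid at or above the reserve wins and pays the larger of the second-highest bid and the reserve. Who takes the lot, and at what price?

Bids in order: 8,900 (I) > 7,970 (G) > 5,950 (F) > 5,540 (J) > 270 (H)
I has the top bid at or above the reserve (£8,900).
max(second-highest £7,970, reserve £8,250) = £8,250.

I pays £8,250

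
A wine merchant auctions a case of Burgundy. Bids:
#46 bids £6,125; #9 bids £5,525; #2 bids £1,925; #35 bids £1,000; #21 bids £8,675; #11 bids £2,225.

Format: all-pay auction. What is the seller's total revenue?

Total revenue: £25,475

Rule: the highest bidder wins the item, but every bidder pays their own bid.
Bids in order: 8,675 (#21) > 6,125 (#46) > 5,525 (#9) > 2,225 (#11) > 1,925 (#2) > 1,000 (#35)
#21 wins with the top bid; all bids are sunk regardless.
Every bidder forfeits their bid regardless of winning.
Revenue = 6,125 + 5,525 + 1,925 + 1,000 + 8,675 + 2,225 = £25,475.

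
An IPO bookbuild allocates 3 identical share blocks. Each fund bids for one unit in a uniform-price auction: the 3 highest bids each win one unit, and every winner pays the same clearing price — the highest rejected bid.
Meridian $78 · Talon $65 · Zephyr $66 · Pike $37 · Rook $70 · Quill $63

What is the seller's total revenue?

Total revenue: $195

Bids ranked high→low: 78 (Meridian), 70 (Rook), 66 (Zephyr), 65 (Talon), 63 (Quill), …
The 3 highest are Meridian, Rook, Zephyr.
First losing bid is Talon's $65, which sets the uniform price.
Total revenue = 3 × $65 = $195.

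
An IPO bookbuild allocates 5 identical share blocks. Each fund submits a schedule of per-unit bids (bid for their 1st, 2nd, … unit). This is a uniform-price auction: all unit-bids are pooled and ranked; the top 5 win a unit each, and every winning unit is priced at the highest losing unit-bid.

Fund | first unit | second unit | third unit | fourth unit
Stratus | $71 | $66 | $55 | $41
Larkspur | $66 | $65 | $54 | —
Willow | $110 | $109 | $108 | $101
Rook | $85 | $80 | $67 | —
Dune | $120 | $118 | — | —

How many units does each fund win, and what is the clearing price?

Dune 2, Willow 3; clearing price $101

Merging the schedules and taking the best 5: 120 (Dune-1), 118 (Dune-2), 110 (Willow-1), 109 (Willow-2), 108 (Willow-3)
The (k+1)-th unit-bid is $101.
Allocation: Dune 2, Willow 3.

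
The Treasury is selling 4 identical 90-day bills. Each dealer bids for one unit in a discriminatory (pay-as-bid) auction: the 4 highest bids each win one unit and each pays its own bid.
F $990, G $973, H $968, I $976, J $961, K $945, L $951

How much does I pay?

I pays $976

Ordering the bids: 990 (F), 976 (I), 973 (G), 968 (H), 961 (J), 951 (L), …
Top 4: F, I, G, H.
I wins → own bid $976.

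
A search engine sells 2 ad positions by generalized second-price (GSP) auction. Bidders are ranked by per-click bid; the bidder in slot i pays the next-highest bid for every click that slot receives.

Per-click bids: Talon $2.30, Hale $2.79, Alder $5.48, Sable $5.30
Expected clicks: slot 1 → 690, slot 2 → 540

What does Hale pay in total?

Hale pays $0.00

Per-click bids in order: $5.48 (Alder) > $5.30 (Sable) > $2.79 (Hale) > …
Hale ranks below slot 2 → no slot, pays nothing.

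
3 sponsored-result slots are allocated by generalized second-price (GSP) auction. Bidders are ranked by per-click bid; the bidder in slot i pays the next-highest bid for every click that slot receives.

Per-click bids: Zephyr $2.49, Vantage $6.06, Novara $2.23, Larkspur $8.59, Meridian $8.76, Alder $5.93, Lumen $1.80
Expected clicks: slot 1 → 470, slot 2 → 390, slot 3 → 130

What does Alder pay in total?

Alder pays $0.00

Sorting advertisers: $8.76 (Meridian) > $8.59 (Larkspur) > $6.06 (Vantage) > $5.93 (Alder) > …
Alder ranks below slot 3 → no slot, pays nothing.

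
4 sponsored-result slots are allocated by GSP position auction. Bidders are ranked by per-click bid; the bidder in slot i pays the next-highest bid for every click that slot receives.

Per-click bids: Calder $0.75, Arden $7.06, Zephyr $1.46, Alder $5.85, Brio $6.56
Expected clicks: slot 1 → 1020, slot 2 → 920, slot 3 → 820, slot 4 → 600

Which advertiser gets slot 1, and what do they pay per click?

Arden; $6.56 per click

Per-click bids in order: $7.06 (Arden) > $6.56 (Brio) > $5.85 (Alder) > $1.46 (Zephyr) > $0.75 (Calder)
Slot 1 goes to the first-ranked bidder, Arden, who pays the next bid down: $6.56/click.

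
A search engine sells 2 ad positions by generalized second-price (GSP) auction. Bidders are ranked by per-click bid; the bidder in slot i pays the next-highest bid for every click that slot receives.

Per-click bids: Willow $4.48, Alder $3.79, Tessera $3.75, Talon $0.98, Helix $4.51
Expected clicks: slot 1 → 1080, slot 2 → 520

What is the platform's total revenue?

Sorting advertisers: $4.51 (Helix) > $4.48 (Willow) > $3.79 (Alder) > …
Slot 1: Helix pays $4.48 × 1080 = $4838.40
Slot 2: Willow pays $3.79 × 520 = $1970.80
Total = $6809.20

Total revenue: $6809.20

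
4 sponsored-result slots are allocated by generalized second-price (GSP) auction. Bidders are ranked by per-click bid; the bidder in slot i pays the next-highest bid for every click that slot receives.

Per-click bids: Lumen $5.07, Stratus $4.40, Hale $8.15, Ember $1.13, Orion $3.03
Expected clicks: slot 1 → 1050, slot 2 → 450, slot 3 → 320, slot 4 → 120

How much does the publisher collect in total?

Total revenue: $8408.70

Ranked by bid: $8.15 (Hale) > $5.07 (Lumen) > $4.40 (Stratus) > $3.03 (Orion) > $1.13 (Ember)
Slot 1: Hale pays $5.07 × 1050 = $5323.50
Slot 2: Lumen pays $4.40 × 450 = $1980.00
Slot 3: Stratus pays $3.03 × 320 = $969.60
Slot 4: Orion pays $1.13 × 120 = $135.60
Total = $8408.70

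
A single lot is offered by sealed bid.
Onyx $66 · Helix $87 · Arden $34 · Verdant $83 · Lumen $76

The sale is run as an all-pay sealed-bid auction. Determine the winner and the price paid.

Bids in order: 87 (Helix) > 83 (Verdant) > 76 (Lumen) > 66 (Onyx) > 34 (Arden)
Helix wins with the top bid; all bids are sunk regardless.

Helix pays $87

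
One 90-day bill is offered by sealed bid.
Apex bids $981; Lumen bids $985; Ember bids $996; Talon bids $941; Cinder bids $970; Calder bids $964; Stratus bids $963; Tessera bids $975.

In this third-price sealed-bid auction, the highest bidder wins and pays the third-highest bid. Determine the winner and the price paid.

Bids in order: 996 (Ember) > 985 (Lumen) > 981 (Apex) > 975 (Tessera) > 970 (Cinder) > 964 (Calder) > …
Ember is highest; pays the third-highest bid, $981.

Ember pays $981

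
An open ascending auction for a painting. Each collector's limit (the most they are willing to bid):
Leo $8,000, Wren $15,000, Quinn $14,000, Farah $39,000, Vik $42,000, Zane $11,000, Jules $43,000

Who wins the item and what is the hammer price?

Jules wins at $42,000

Sorting limits: 43,000 (Jules) > 42,000 (Vik) > 39,000 (Farah) > 15,000 (Wren) > 14,000 (Quinn) > 11,000 (Zane) > …
Vik is the last rival to drop out, at $42,000; Jules remains and wins at that price.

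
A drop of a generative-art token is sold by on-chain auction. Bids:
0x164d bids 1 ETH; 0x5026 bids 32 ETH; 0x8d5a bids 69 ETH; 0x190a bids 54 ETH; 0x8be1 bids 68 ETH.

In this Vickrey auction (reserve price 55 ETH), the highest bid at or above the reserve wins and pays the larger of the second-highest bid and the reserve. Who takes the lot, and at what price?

Rule: the highest bid at or above the reserve wins and pays the larger of the second-highest bid and the reserve.
Bids ranked: 69 (0x8d5a) > 68 (0x8be1) > 54 (0x190a) > 32 (0x5026) > 1 (0x164d)
Highest eligible bid: 0x8d5a at 69 ETH.
max(second-highest 68 ETH, reserve 55 ETH) = 68 ETH; the reserve does not bind.

0x8d5a pays 68 ETH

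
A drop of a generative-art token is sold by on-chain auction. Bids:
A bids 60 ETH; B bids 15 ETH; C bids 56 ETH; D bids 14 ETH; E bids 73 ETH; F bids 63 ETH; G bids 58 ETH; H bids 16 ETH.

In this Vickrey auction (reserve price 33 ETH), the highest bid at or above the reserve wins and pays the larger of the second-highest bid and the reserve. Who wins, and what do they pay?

Bids ranked: 73 (E) > 63 (F) > 60 (A) > 58 (G) > 56 (C) > 16 (H) > …
Highest eligible bid: E at 73 ETH.
Second-highest bid 63 ETH exceeds the reserve 33 ETH → payment 63 ETH.

E pays 63 ETH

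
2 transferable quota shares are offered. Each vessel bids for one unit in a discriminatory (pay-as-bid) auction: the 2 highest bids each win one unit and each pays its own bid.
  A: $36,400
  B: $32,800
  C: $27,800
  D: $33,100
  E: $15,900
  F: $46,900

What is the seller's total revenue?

Bids ranked high→low: 46,900 (F), 36,400 (A), 33,100 (D), 32,800 (B), …
Top 2: F, A.
Total revenue = 46,900 + 36,400 = $83,300.

Total revenue: $83,300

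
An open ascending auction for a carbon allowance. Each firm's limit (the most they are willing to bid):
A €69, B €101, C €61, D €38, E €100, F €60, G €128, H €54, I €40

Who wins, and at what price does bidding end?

Ascending (English) auction: the price rises until one bidder remains; the winner pays the price at which the last rival dropped out.
Sorting limits: 128 (G) > 101 (B) > 100 (E) > 69 (A) > 61 (C) > 60 (F) > …
Bidding ends when B exits at €101; G takes it.

G wins at €101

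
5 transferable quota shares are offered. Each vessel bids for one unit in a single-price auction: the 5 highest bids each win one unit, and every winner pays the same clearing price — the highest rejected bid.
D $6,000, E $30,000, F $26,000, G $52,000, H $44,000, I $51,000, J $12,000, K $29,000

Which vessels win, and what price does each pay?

Sorting: 52,000 (G), 51,000 (I), 44,000 (H), 30,000 (E), 29,000 (K), 26,000 (F), 12,000 (J), …
The 5 highest are G, I, H, E, K.
First losing bid is F's $26,000, which sets the uniform price.

G, I, H, E, K; each pays $26,000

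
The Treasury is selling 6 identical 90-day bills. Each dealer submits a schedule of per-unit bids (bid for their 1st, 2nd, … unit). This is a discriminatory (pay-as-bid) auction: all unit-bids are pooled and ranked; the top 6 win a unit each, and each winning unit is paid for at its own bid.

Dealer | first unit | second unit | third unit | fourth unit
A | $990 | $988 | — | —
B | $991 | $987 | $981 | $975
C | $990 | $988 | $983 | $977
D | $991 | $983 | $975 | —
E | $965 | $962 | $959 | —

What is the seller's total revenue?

Merging the schedules and taking the best 6: 991 (B-1), 991 (D-1), 990 (A-1), 990 (C-1), 988 (A-2), 988 (C-2)
Next rejected bid: $987 (not a price — pay-as-bid).
Each winning unit pays its own bid.
Revenue = 991 + 991 + 990 + 990 + 988 + 988 = $5,938.

Total revenue: $5,938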